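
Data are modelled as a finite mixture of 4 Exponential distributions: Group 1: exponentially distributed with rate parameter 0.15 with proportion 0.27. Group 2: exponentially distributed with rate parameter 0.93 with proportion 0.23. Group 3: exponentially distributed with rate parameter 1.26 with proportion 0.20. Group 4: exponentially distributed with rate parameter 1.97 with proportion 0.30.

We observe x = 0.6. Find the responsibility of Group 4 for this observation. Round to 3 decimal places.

Apply Bayes' rule: the posterior for each component is proportional to its prior times its likelihood at x.
Exponential densities:
  L_1 = 0.13709
  L_2 = 0.532288
  L_3 = 0.591621
  L_4 = 0.60413
Multiply by the mixture weights:
  π_1·L_1 = 0.27 × 0.13709 = 0.0370142
  π_2·L_2 = 0.23 × 0.532288 = 0.122426
  π_3·L_3 = 0.20 × 0.591621 = 0.118324
  π_4·L_4 = 0.30 × 0.60413 = 0.181239
Marginal: 0.0370142 + 0.122426 + 0.118324 + 0.181239 = 0.459004
Responsibility of Group 4: 0.181239 / 0.459004 ≈ 0.395

0.395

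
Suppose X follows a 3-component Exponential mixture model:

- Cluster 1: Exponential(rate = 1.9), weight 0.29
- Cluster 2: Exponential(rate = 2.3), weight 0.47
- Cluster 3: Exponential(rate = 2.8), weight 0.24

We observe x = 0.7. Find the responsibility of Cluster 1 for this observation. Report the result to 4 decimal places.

The responsibility of component k is w_k f_k(x) divided by Σ_j w_j f_j(x).
Evaluate each component's likelihood at the observed value:
  p_1 = 1.9·e^(−1.9·0.7) = 1.9·e^(−1.3300) = 0.502507
  p_2 = 2.3·e^(−2.3·0.7) = 2.3·e^(−1.6100) = 0.459742
  p_3 = 2.8·e^(−2.8·0.7) = 2.8·e^(−1.9600) = 0.394404
Prior × likelihood for each component:
  w_1·p_1 = 0.29 × 0.502507 = 0.145727
  w_2·p_2 = 0.47 × 0.459742 = 0.216079
  w_3·p_3 = 0.24 × 0.394404 = 0.0946569
Evidence: 0.145727 + 0.216079 + 0.0946569 = 0.456462
Responsibility of Cluster 1: 0.145727 / 0.456462 ≈ 0.3193

0.3193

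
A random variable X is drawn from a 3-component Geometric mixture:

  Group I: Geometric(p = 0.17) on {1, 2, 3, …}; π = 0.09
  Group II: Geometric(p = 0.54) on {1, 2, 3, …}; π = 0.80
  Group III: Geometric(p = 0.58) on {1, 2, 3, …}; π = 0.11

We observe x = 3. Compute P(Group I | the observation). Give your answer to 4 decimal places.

0.0931

The responsibility of component k is P(Z=k) f_k(x) divided by Σ_j P(Z=j) f_j(x).
Geometric probabilities:
  p_I = 0.117113
  p_II = 0.114264
  p_III = 0.102312
Weight by the priors:
  P(Z=I)·p_I = 0.09 × 0.117113 = 0.0105402
  P(Z=II)·p_II = 0.80 × 0.114264 = 0.0914112
  P(Z=III)·p_III = 0.11 × 0.102312 = 0.0112543
Normaliser: 0.0105402 + 0.0914112 + 0.0112543 = 0.113206
So the posterior for Group I is 0.0105402 / 0.113206 ≈ 0.0931.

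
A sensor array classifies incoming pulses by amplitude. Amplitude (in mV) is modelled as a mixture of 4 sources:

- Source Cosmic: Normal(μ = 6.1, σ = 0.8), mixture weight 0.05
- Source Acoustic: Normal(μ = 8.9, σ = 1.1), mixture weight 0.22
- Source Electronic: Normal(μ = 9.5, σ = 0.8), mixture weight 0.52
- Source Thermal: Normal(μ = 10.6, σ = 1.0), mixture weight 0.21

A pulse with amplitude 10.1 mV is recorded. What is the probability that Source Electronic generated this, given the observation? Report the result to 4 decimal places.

P(component k | x) = P(Z=k)·f_k(x) / marginal(x), where marginal(x) = Σ_j P(Z=j)·f_j(x).
Normal densities:
  f_Cosmic = 1.8584e-06
  f_Acoustic = 0.20003
  f_Electronic = 0.376422
  f_Thermal = 0.352065
Weight by the priors:
  P(Z=Cosmic)·f_Cosmic = 0.05 × 1.8584e-06 = 9.292e-08
  P(Z=Acoustic)·f_Acoustic = 0.22 × 0.20003 = 0.0440065
  P(Z=Electronic)·f_Electronic = 0.52 × 0.376422 = 0.195739
  P(Z=Thermal)·f_Thermal = 0.21 × 0.352065 = 0.0739337
Normaliser: 9.292e-08 + 0.0440065 + 0.195739 + 0.0739337 = 0.31368
P(Source Electronic | 10.1 mV) ≈ 0.6240

0.6240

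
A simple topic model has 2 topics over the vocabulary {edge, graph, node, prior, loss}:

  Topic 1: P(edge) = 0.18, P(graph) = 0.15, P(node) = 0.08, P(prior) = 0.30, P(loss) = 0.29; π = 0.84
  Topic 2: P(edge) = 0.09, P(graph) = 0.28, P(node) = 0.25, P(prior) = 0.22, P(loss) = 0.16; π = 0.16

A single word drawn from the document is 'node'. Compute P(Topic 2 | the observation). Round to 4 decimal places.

0.3731

Posterior ∝ prior × likelihood, so P(k | x) ∝ π_k f_k(x); normalise over all components.
Evaluate each component's likelihood at the observed value:
  p_1 = 0.08
  p_2 = 0.25
Weight by the priors:
  π_1·p_1 = 0.84 × 0.08 = 0.0672
  π_2·p_2 = 0.16 × 0.25 = 0.04
Marginal: 0.0672 + 0.04 = 0.1072
P(Topic 2 | data) ≈ 0.3731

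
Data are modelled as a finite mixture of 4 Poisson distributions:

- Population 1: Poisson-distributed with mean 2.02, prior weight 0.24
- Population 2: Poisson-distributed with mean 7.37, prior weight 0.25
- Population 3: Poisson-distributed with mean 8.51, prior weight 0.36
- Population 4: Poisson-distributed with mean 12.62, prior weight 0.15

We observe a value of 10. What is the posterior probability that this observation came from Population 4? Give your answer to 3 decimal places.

0.188

Posterior ∝ prior × likelihood, so P(k | x) ∝ π_k f_k(x); normalise over all components.
Component likelihoods at x = 10:
  L_1 = 4.135e-05
  L_2 = 0.0820657
  L_3 = 0.110583
  L_4 = 0.0933328
Weight by the priors:
  π_1·L_1 = 0.24 × 4.135e-05 = 9.92401e-06
  π_2·L_2 = 0.25 × 0.0820657 = 0.0205164
  π_3·L_3 = 0.36 × 0.110583 = 0.0398097
  π_4·L_4 = 0.15 × 0.0933328 = 0.0139999
Marginal: 9.92401e-06 + 0.0205164 + 0.0398097 + 0.0139999 = 0.074336
P(Population 4 | data) = 0.0139999 / 0.074336 ≈ 0.188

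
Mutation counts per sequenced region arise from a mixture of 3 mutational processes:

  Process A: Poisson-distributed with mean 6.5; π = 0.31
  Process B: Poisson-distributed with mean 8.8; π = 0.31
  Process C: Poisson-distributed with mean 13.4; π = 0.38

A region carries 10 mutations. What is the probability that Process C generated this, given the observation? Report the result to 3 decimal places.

By Bayes' theorem, P(k | x) = π_k f_k(x) / Σ_j π_j f_j(x).
Poisson probabilities:
  f_A = e^(−6.5)·6.5^10/10! = 0.0557772
  f_B = e^(−8.8)·8.8^10/10! = 0.115684
  f_C = e^(−13.4)·13.4^10/10! = 0.0779361
Multiply by the mixture weights:
  π_A·f_A = 0.31 × 0.0557772 = 0.0172909
  π_B·f_B = 0.31 × 0.115684 = 0.035862
  π_C·f_C = 0.38 × 0.0779361 = 0.0296157
Denominator: 0.0172909 + 0.035862 + 0.0296157 = 0.0827686
So the posterior for Process C is 0.0296157 / 0.0827686 ≈ 0.358.

0.358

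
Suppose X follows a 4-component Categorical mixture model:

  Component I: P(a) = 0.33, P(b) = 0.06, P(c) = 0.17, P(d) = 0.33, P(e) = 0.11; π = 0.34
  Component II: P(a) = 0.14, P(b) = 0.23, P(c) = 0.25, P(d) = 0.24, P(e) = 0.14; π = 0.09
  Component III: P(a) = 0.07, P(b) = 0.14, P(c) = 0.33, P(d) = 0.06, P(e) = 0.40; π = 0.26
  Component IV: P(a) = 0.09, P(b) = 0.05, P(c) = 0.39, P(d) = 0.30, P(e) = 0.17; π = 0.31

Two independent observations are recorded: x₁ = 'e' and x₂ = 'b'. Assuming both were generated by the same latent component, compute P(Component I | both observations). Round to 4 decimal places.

0.1005

The responsibility of component k is π_k f_k(x) divided by Σ_j π_j f_j(x).
Since both observations come from the same component, the likelihood for component k is f_k(x₁)·f_k(x₂).
  p_I = [0.11] × [0.06] = 0.0066
  p_II = [0.14] × [0.23] = 0.0322
  p_III = [0.4] × [0.14] = 0.056
  p_IV = [0.17] × [0.05] = 0.0085
Unnormalised posteriors:
  π_I·p_I = 0.34 × 0.0066 = 0.002244
  π_II·p_II = 0.09 × 0.0322 = 0.002898
  π_III·p_III = 0.26 × 0.056 = 0.01456
  π_IV·p_IV = 0.31 × 0.0085 = 0.002635
Sum: 0.002244 + 0.002898 + 0.01456 + 0.002635 = 0.022337
So the posterior for Component I is 0.002244 / 0.022337 ≈ 0.1005.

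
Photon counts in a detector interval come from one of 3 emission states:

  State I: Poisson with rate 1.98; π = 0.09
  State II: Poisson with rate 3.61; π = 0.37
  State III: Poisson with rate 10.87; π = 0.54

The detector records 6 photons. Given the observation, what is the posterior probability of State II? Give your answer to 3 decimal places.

0.556

The responsibility of component k is π_k f_k(x) divided by Σ_j π_j f_j(x).
Poisson probabilities:
  f_I = e^(−1.98)·1.98^6/6! = 0.0115546
  f_II = e^(−3.61)·3.61^6/6! = 0.0831587
  f_III = e^(−10.87)·10.87^6/6! = 0.0435776
Prior × likelihood for each component:
  π_I·f_I = 0.09 × 0.0115546 = 0.00103992
  π_II·f_II = 0.37 × 0.0831587 = 0.0307687
  π_III·f_III = 0.54 × 0.0435776 = 0.0235319
Sum: 0.00103992 + 0.0307687 + 0.0235319 = 0.0553406
P(State II | x) ≈ 0.556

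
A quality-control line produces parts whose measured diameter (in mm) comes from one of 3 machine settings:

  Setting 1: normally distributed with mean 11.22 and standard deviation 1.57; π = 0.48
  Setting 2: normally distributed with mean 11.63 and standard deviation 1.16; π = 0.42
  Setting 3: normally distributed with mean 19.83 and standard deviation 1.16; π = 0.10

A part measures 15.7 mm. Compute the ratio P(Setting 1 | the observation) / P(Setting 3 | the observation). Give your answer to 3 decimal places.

The posterior odds equal the prior odds times the likelihood ratio: (w_i/w_j)·(f_i(x)/f_j(x)).
Evaluate each component's likelihood at the observed value:
  L_1 = (1/(1.57·√(2π)))·exp(−(15.7−11.22)²/(2·1.57²)) = 0.254103·exp(-4.07124) = 0.00433404
  L_2 = (1/(1.16·√(2π)))·exp(−(15.7−11.63)²/(2·1.16²)) = 0.343916·exp(-6.15521) = 0.000729925
  L_3 = (1/(1.16·√(2π)))·exp(−(15.7−19.83)²/(2·1.16²)) = 0.343916·exp(-6.33803) = 0.000607969
0.00208034 / 6.07969e-05 ≈ 34.218

34.218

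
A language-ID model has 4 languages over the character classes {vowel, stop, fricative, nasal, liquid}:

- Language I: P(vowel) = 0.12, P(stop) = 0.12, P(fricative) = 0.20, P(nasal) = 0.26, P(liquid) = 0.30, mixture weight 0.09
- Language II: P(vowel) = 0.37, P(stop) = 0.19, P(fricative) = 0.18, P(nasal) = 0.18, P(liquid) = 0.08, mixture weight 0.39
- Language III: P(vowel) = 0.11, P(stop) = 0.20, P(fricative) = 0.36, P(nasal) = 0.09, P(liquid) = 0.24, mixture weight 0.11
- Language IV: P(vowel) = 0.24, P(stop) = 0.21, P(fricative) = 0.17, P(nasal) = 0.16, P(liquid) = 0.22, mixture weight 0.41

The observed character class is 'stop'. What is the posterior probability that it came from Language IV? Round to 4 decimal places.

By Bayes' theorem, P(k | x) = P(Z=k) f_k(x) / Σ_j P(Z=j) f_j(x).
Categorical probabilities:
  p_I = P(stop | comp) = 0.12
  p_II = P(stop | comp) = 0.19
  p_III = P(stop | comp) = 0.20
  p_IV = P(stop | comp) = 0.21
Prior × likelihood for each component:
  P(Z=I)·p_I = 0.09 × 0.12 = 0.0108
  P(Z=II)·p_II = 0.39 × 0.19 = 0.0741
  P(Z=III)·p_III = 0.11 × 0.2 = 0.022
  P(Z=IV)·p_IV = 0.41 × 0.21 = 0.0861
Evidence: 0.0108 + 0.0741 + 0.022 + 0.0861 = 0.193
Responsibility of Language IV: 0.0861 / 0.193 ≈ 0.4461

0.4461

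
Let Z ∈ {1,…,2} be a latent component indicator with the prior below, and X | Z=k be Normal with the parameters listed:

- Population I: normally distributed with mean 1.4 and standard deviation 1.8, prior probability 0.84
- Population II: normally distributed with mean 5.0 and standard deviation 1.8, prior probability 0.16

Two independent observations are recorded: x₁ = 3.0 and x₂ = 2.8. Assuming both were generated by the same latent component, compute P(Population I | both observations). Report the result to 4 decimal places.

P(component k | x) = π_k·f_k(x) / marginal(x), where marginal(x) = Σ_j π_j·f_j(x).
Since both observations come from the same component, the likelihood for component k is f_k(x₁)·f_k(x₂).
  p_I = [(1/(1.8·√(2π)))·exp(−(3.0−1.4)²/(2·1.8²)) = 0.221635·exp(-0.39506) = 0.149302] × [0.163786] = 0.0244535
  p_II = [(1/(1.8·√(2π)))·exp(−(3.0−5.0)²/(2·1.8²)) = 0.221635·exp(-0.61728) = 0.119551] × [0.105016] = 0.0125549
Unnormalised posteriors:
  π_I·p_I = 0.84 × 0.0244535 = 0.020541
  π_II·p_II = 0.16 × 0.0125549 = 0.00200878
Marginal: 0.020541 + 0.00200878 = 0.0225497
So the posterior for Population I is 0.020541 / 0.0225497 ≈ 0.9109.

0.9109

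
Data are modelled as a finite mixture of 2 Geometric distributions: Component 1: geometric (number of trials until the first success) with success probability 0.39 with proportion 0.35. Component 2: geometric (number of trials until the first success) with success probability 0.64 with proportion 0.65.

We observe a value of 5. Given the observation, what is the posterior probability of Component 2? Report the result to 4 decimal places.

0.2699

Apply Bayes' rule: the posterior for each component is proportional to its prior times its likelihood at x.
Component likelihoods at x = 5:
  L_1 = 0.0539988
  L_2 = 0.0107495
Weight by the priors:
  π_1·L_1 = 0.35 × 0.0539988 = 0.0188996
  π_2·L_2 = 0.65 × 0.0107495 = 0.0069872
Sum: 0.0188996 + 0.0069872 = 0.0258868
P(Component 2 | x) ≈ 0.2699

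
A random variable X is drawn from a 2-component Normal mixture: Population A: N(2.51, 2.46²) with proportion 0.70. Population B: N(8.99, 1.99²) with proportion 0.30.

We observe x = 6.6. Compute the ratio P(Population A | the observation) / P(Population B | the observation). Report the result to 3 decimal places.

Posterior odds = (π_i f_i(x)) / (π_j f_j(x)); the normalising sum cancels.
Evaluate each component's likelihood at the observed value:
  p_A = (1/(2.46·√(2π)))·exp(−(6.6−2.51)²/(2·2.46²)) = 0.162172·exp(-1.38212) = 0.0407124
  p_B = (1/(1.99·√(2π)))·exp(−(6.6−8.99)²/(2·1.99²)) = 0.200474·exp(-0.72121) = 0.0974633
0.0284987 / 0.029239 ≈ 0.975

0.975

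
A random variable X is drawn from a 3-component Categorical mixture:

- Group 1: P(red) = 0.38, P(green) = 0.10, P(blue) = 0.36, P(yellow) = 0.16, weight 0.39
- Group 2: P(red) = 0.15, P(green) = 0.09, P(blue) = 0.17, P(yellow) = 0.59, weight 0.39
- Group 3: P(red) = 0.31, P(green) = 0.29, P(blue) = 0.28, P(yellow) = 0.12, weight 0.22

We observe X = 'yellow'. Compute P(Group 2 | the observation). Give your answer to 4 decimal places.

Apply Bayes' rule: the posterior for each component is proportional to its prior times its likelihood at x.
Categorical probabilities:
  p_1 = 0.16
  p_2 = 0.59
  p_3 = 0.12
Multiply by the mixture weights:
  π_1·p_1 = 0.39 × 0.16 = 0.0624
  π_2·p_2 = 0.39 × 0.59 = 0.2301
  π_3·p_3 = 0.22 × 0.12 = 0.0264
Normaliser: 0.0624 + 0.2301 + 0.0264 = 0.3189
Responsibility of Group 2: 0.2301 / 0.3189 ≈ 0.7215

0.7215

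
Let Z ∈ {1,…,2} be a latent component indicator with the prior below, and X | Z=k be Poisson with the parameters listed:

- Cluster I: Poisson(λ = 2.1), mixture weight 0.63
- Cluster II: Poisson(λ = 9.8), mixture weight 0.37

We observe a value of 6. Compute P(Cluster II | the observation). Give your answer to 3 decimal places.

The responsibility of component k is w_k f_k(x) divided by Σ_j w_j f_j(x).
Component likelihoods at x = 6:
  f_I = e^(−2.1)·2.1^6/6! = 0.014587
  f_II = e^(−9.8)·9.8^6/6! = 0.0682241
Unnormalised posteriors:
  w_I·f_I = 0.63 × 0.014587 = 0.00918979
  w_II·f_II = 0.37 × 0.0682241 = 0.0252429
Evidence: 0.00918979 + 0.0252429 = 0.0344327
Responsibility of Cluster II: 0.0252429 / 0.0344327 ≈ 0.733

0.733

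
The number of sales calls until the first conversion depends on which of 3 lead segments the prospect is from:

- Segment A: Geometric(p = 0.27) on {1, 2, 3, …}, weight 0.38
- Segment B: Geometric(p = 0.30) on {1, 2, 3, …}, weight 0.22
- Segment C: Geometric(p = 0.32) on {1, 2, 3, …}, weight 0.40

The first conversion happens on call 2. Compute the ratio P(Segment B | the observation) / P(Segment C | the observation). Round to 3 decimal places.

Since P(k|x) ∝ P(Z=k) f_k(x), the posterior odds are P(Z=i) f_i(x) / (P(Z=j) f_j(x)).
Evaluate each component's likelihood at the observed value:
  p_A = 0.27·(1−0.27)^1 = 0.27·0.73 = 0.1971
  p_B = 0.30·(1−0.30)^1 = 0.30·0.7 = 0.21
  p_C = 0.32·(1−0.32)^1 = 0.32·0.68 = 0.2176
Posterior odds = (P(Z=B)·p_B) / (P(Z=C)·p_C) = (0.22·0.21) / (0.40·0.2176) = 0.0462 / 0.08704 ≈ 0.531

0.531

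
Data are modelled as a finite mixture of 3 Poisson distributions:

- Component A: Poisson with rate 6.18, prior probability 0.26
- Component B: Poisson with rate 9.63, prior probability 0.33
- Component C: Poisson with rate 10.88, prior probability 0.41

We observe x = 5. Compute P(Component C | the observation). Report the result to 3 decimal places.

0.150

The responsibility of component k is π_k f_k(x) divided by Σ_j π_j f_j(x).
Component likelihoods at x = 5:
  L_A = 0.155533
  L_B = 0.0453622
  L_C = 0.0239243
Unnormalised posteriors:
  π_A·L_A = 0.26 × 0.155533 = 0.0404385
  π_B·L_B = 0.33 × 0.0453622 = 0.0149695
  π_C·L_C = 0.41 × 0.0239243 = 0.00980896
Denominator: 0.0404385 + 0.0149695 + 0.00980896 = 0.065217
Responsibility of Component C: 0.00980896 / 0.065217 ≈ 0.150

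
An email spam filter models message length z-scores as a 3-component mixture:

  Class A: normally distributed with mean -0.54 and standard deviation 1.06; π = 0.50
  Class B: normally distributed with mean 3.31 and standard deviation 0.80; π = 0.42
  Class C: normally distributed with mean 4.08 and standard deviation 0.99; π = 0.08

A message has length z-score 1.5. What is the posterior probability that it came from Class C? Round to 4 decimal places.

Posterior ∝ prior × likelihood, so P(k | x) ∝ π_k f_k(x); normalise over all components.
Evaluate each component's likelihood at the observed value:
  L_A = 0.0590653
  L_B = 0.0385712
  L_C = 0.0135054
Multiply by the mixture weights:
  π_A·L_A = 0.50 × 0.0590653 = 0.0295326
  π_B·L_B = 0.42 × 0.0385712 = 0.0161999
  π_C·L_C = 0.08 × 0.0135054 = 0.00108043
Evidence: 0.0295326 + 0.0161999 + 0.00108043 = 0.046813
So the posterior for Class C is 0.00108043 / 0.046813 ≈ 0.0231.

0.0231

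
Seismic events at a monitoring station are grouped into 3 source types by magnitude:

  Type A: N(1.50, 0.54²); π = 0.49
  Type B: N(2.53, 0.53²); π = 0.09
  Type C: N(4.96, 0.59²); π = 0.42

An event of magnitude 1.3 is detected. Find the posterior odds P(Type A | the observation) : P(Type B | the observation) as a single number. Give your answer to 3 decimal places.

73.720

The posterior odds equal the prior odds times the likelihood ratio: (π_i/π_j)·(f_i(x)/f_j(x)).
Normal densities:
  L_A = (1/(0.54·√(2π)))·exp(−(1.3−1.50)²/(2·0.54²)) = 0.738782·exp(-0.06859) = 0.68981
  L_B = (1/(0.53·√(2π)))·exp(−(1.3−2.53)²/(2·0.53²)) = 0.752721·exp(-2.69295) = 0.0509449
  L_C = (1/(0.59·√(2π)))·exp(−(1.3−4.96)²/(2·0.59²)) = 0.676173·exp(-19.24102) = 2.97706e-09
0.338007 / 0.00458504 ≈ 73.720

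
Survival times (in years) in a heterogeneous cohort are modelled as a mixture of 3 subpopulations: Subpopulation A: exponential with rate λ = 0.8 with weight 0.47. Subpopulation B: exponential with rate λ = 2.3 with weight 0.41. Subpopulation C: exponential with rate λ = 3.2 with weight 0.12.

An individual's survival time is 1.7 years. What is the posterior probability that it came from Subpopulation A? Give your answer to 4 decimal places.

0.8243

By Bayes' theorem, P(k | x) = P(Z=k) f_k(x) / Σ_j P(Z=j) f_j(x).
Evaluate each component's likelihood at the observed value:
  L_A = 0.8·e^(−0.8·1.7) = 0.8·e^(−1.3600) = 0.205329
  L_B = 2.3·e^(−2.3·1.7) = 2.3·e^(−3.9100) = 0.0460932
  L_C = 3.2·e^(−3.2·1.7) = 3.2·e^(−5.4400) = 0.0138863
Unnormalised posteriors:
  P(Z=A)·L_A = 0.47 × 0.205329 = 0.0965045
  P(Z=B)·L_B = 0.41 × 0.0460932 = 0.0188982
  P(Z=C)·L_C = 0.12 × 0.0138863 = 0.00166636
Evidence: 0.0965045 + 0.0188982 + 0.00166636 = 0.117069
Responsibility of Subpopulation A: 0.0965045 / 0.117069 ≈ 0.8243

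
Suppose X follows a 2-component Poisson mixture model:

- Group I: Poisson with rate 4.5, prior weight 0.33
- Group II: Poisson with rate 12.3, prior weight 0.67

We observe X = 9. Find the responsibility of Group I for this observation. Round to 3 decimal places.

P(component k | x) = π_k·f_k(x) / marginal(x), where marginal(x) = Σ_j π_j·f_j(x).
Component likelihoods at x = 9:
  L_I = 0.0231646
  L_II = 0.0808278
Unnormalised posteriors:
  π_I·L_I = 0.33 × 0.0231646 = 0.00764431
  π_II·L_II = 0.67 × 0.0808278 = 0.0541546
Normaliser: 0.00764431 + 0.0541546 = 0.0617989
P(Group I | 9) ≈ 0.124

0.124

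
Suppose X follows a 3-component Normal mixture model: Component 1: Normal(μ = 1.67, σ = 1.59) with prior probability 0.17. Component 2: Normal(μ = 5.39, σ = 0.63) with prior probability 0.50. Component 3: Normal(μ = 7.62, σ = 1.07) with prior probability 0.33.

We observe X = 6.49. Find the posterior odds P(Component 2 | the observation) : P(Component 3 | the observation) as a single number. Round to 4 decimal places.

0.9788

Only the two components matter; the odds are (w_i f_i(x)) / (w_j f_j(x)).
Component likelihoods at x = 6.49:
  p_1 = 0.00253514
  p_2 = 0.137901
  p_3 = 0.213473
Odds = (0.50/0.33) × (0.137901/0.213473) = 1.51515 × 0.645989 ≈ 0.9788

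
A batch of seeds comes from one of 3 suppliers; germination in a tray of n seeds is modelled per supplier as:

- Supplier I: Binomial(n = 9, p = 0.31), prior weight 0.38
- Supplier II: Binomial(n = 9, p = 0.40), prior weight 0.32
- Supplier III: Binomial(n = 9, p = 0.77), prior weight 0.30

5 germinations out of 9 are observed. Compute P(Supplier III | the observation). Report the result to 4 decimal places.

0.2529

Posterior ∝ prior × likelihood, so P(k | x) ∝ π_k f_k(x); normalise over all components.
Evaluate each component's likelihood at the observed value:
  L_I = C(9,5)·0.31^5·0.69^4 = 126·0.00286292·0.226671 = 0.0817665
  L_II = C(9,5)·0.40^5·0.60^4 = 126·0.01024·0.1296 = 0.167215
  L_III = C(9,5)·0.77^5·0.23^4 = 126·0.270678·0.00279841 = 0.0954411
Prior × likelihood for each component:
  π_I·L_I = 0.38 × 0.0817665 = 0.0310713
  π_II·L_II = 0.32 × 0.167215 = 0.0535088
  π_III·L_III = 0.30 × 0.0954411 = 0.0286323
Normaliser: 0.0310713 + 0.0535088 + 0.0286323 = 0.113212
P(Supplier III | data) ≈ 0.2529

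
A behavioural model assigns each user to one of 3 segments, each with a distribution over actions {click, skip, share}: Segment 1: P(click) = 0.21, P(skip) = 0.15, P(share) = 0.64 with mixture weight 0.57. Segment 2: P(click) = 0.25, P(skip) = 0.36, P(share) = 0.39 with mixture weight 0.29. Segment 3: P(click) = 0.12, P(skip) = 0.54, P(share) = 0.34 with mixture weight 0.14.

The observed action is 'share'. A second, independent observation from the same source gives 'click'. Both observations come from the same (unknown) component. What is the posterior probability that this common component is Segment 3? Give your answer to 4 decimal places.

Posterior ∝ prior × likelihood, so P(k | x) ∝ P(Z=k) f_k(x); normalise over all components.
Since both observations come from the same component, the likelihood for component k is f_k(x₁)·f_k(x₂).
  L_1 = [0.64] × [0.21] = 0.1344
  L_2 = [0.39] × [0.25] = 0.0975
  L_3 = [0.34] × [0.12] = 0.0408
Weight by the priors:
  P(Z=1)·L_1 = 0.57 × 0.1344 = 0.076608
  P(Z=2)·L_2 = 0.29 × 0.0975 = 0.028275
  P(Z=3)·L_3 = 0.14 × 0.0408 = 0.005712
Sum: 0.076608 + 0.028275 + 0.005712 = 0.110595
P(Segment 3 | x₁, x₂) = 0.005712 / 0.110595 ≈ 0.0516

0.0516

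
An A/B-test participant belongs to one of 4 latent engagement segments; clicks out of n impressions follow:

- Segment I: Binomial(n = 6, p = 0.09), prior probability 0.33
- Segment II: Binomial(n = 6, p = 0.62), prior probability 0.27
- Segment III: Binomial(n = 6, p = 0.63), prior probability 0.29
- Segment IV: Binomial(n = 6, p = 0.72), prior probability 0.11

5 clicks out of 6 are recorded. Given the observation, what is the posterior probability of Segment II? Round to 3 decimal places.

Posterior ∝ prior × likelihood, so P(k | x) ∝ π_k f_k(x); normalise over all components.
Component likelihoods at x = 5 clicks out of 6:
  p_I = 3.22408e-05
  p_II = 0.208878
  p_III = 0.220321
  p_IV = 0.325066
Multiply by the mixture weights:
  π_I·p_I = 0.33 × 3.22408e-05 = 1.06394e-05
  π_II·p_II = 0.27 × 0.208878 = 0.0563971
  π_III·p_III = 0.29 × 0.220321 = 0.0638931
  π_IV·p_IV = 0.11 × 0.325066 = 0.0357573
Denominator: 1.06394e-05 + 0.0563971 + 0.0638931 + 0.0357573 = 0.156058
P(Segment II | x) = 0.0563971 / 0.156058 ≈ 0.361

0.361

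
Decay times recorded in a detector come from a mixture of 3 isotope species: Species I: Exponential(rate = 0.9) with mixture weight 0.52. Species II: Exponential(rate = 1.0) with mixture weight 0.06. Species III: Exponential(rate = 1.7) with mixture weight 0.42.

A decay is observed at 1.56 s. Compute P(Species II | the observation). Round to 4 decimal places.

0.0709

Posterior ∝ prior × likelihood, so P(k | x) ∝ w_k f_k(x); normalise over all components.
Evaluate each component's likelihood at the observed value:
  L_I = 0.9·e^(−0.9·1.56) = 0.9·e^(−1.4040) = 0.221051
  L_II = 1.0·e^(−1.0·1.56) = 1.0·e^(−1.5600) = 0.210136
  L_III = 1.7·e^(−1.7·1.56) = 1.7·e^(−2.6520) = 0.119867
Weight by the priors:
  w_I·L_I = 0.52 × 0.221051 = 0.114947
  w_II·L_II = 0.06 × 0.210136 = 0.0126082
  w_III·L_III = 0.42 × 0.119867 = 0.0503442
Evidence: 0.114947 + 0.0126082 + 0.0503442 = 0.177899
P(Species II | x) ≈ 0.0709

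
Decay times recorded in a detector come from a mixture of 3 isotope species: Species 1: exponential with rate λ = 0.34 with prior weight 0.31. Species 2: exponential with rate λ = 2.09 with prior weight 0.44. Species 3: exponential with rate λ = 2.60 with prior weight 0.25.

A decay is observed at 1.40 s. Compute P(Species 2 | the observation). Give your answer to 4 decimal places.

0.3739

Apply Bayes' rule: the posterior for each component is proportional to its prior times its likelihood at x.
Component likelihoods at x = 1.40 s:
  L_1 = 0.34·e^(−0.34·1.40) = 0.34·e^(−0.4760) = 0.21123
  L_2 = 2.09·e^(−2.09·1.40) = 2.09·e^(−2.9260) = 0.112047
  L_3 = 2.60·e^(−2.60·1.40) = 2.60·e^(−3.6400) = 0.0682561
Multiply by the mixture weights:
  P(Z=1)·L_1 = 0.31 × 0.21123 = 0.0654812
  P(Z=2)·L_2 = 0.44 × 0.112047 = 0.0493007
  P(Z=3)·L_3 = 0.25 × 0.0682561 = 0.017064
Marginal: 0.0654812 + 0.0493007 + 0.017064 = 0.131846
So the posterior for Species 2 is 0.0493007 / 0.131846 ≈ 0.3739.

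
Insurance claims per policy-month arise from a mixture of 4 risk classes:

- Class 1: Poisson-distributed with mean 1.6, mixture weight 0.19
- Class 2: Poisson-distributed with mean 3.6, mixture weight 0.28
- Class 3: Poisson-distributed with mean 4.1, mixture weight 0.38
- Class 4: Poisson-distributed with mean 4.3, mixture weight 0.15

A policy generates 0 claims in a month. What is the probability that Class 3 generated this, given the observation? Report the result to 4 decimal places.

0.1159

Apply Bayes' rule: the posterior for each component is proportional to its prior times its likelihood at x.
Component likelihoods at x = 0 claims:
  p_1 = 0.201897
  p_2 = 0.0273237
  p_3 = 0.0165727
  p_4 = 0.0135686
Weight by the priors:
  π_1·p_1 = 0.19 × 0.201897 = 0.0383603
  π_2·p_2 = 0.28 × 0.0273237 = 0.00765064
  π_3·p_3 = 0.38 × 0.0165727 = 0.00629762
  π_4·p_4 = 0.15 × 0.0135686 = 0.00203528
Normaliser: 0.0383603 + 0.00765064 + 0.00629762 + 0.00203528 = 0.0543439
P(Class 3 | the observation) = 0.00629762 / 0.0543439 ≈ 0.1159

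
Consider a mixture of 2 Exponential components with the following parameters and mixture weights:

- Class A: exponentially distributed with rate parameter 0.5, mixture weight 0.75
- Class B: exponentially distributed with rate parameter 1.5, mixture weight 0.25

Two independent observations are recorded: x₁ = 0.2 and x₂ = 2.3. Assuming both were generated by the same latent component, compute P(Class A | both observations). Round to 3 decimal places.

Apply Bayes' rule: the posterior for each component is proportional to its prior times its likelihood at x.
Since both observations come from the same component, the likelihood for component k is f_k(x₁)·f_k(x₂).
  p_A = [0.5·e^(−0.5·0.2) = 0.5·e^(−0.1000) = 0.452419] × [0.158318] = 0.0716262
  p_B = [1.5·e^(−1.5·0.2) = 1.5·e^(−0.3000) = 1.11123] × [0.0476185] = 0.0529149
Multiply by the mixture weights:
  w_A·p_A = 0.75 × 0.0716262 = 0.0537196
  w_B·p_B = 0.25 × 0.0529149 = 0.0132287
Marginal: 0.0537196 + 0.0132287 = 0.0669484
P(Class A | x₁,x₂) ≈ 0.802

0.802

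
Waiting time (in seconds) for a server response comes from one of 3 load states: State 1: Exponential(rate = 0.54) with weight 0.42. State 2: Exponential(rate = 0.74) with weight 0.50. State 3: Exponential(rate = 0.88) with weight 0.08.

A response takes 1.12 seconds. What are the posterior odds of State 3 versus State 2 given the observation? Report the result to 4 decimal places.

0.1627

The posterior odds equal the prior odds times the likelihood ratio: (π_i/π_j)·(f_i(x)/f_j(x)).
Exponential densities:
  f_1 = 0.294939
  f_2 = 0.323064
  f_3 = 0.328429
Odds = (0.08/0.50) × (0.328429/0.323064) = 0.16 × 1.01661 ≈ 0.1627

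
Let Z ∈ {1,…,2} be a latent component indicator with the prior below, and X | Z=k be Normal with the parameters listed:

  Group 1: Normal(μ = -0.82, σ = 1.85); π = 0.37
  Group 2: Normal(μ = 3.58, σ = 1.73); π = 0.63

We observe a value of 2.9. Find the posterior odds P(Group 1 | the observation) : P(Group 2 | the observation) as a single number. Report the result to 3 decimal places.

0.079

Only the two components matter; the odds are (π_i f_i(x)) / (π_j f_j(x)).
Component likelihoods at x = 2.9:
  p_1 = 0.0285584
  p_2 = 0.213459
0.0105666 / 0.134479 ≈ 0.079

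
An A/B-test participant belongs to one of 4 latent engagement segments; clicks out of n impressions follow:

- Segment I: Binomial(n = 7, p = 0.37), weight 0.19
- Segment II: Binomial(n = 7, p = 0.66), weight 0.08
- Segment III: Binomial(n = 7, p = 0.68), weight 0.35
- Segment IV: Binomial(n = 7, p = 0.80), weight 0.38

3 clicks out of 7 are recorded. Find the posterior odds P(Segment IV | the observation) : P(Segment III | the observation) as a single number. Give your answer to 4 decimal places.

0.2698

Since P(k|x) ∝ π_k f_k(x), the posterior odds are π_i f_i(x) / (π_j f_j(x)).
Binomial probabilities:
  f_I = C(7,3)·0.37^3·0.63^4 = 35·0.050653·0.15753 = 0.279277
  f_II = C(7,3)·0.66^3·0.34^4 = 35·0.287496·0.0133634 = 0.134467
  f_III = C(7,3)·0.68^3·0.32^4 = 35·0.314432·0.0104858 = 0.115397
  f_IV = C(7,3)·0.80^3·0.20^4 = 35·0.512·0.0016 = 0.028672
Posterior odds = (π_IV·f_IV) / (π_III·f_III) = (0.38·0.028672) / (0.35·0.115397) = 0.0108954 / 0.040389 ≈ 0.2698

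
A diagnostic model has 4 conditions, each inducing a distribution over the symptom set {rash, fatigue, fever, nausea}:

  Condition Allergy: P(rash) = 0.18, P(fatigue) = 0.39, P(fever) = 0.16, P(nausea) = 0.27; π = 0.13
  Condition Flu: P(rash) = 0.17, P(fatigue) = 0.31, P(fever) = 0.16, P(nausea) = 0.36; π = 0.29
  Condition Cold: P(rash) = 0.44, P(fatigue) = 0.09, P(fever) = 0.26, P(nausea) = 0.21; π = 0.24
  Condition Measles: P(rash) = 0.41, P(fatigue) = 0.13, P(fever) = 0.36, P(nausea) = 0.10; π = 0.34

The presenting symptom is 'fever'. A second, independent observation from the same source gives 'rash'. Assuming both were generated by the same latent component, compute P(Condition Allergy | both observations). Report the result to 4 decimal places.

Apply Bayes' rule: the posterior for each component is proportional to its prior times its likelihood at x.
Since both observations come from the same component, the likelihood for component k is f_k(x₁)·f_k(x₂).
  p_Allergy = [P(fever | comp) = 0.16] × [0.18] = 0.0288
  p_Flu = [P(fever | comp) = 0.16] × [0.17] = 0.0272
  p_Cold = [P(fever | comp) = 0.26] × [0.44] = 0.1144
  p_Measles = [P(fever | comp) = 0.36] × [0.41] = 0.1476
Multiply by the mixture weights:
  π_Allergy·p_Allergy = 0.13 × 0.0288 = 0.003744
  π_Flu·p_Flu = 0.29 × 0.0272 = 0.007888
  π_Cold·p_Cold = 0.24 × 0.1144 = 0.027456
  π_Measles·p_Measles = 0.34 × 0.1476 = 0.050184
Evidence: 0.003744 + 0.007888 + 0.027456 + 0.050184 = 0.089272
Responsibility of Condition Allergy: 0.003744 / 0.089272 ≈ 0.0419

0.0419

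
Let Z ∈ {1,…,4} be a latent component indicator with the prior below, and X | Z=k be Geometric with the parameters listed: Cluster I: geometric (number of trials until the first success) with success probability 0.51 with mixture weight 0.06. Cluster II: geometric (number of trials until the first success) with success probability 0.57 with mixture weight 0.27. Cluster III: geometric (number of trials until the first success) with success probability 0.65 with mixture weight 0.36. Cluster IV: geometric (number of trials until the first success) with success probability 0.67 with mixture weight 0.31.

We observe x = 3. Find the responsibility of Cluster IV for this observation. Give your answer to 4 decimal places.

0.2597

Apply Bayes' rule: the posterior for each component is proportional to its prior times its likelihood at x.
Evaluate each component's likelihood at the observed value:
  p_I = 0.51·(1−0.51)^2 = 0.51·0.2401 = 0.122451
  p_II = 0.57·(1−0.57)^2 = 0.57·0.1849 = 0.105393
  p_III = 0.65·(1−0.65)^2 = 0.65·0.1225 = 0.079625
  p_IV = 0.67·(1−0.67)^2 = 0.67·0.1089 = 0.072963
Unnormalised posteriors:
  w_I·p_I = 0.06 × 0.122451 = 0.00734706
  w_II·p_II = 0.27 × 0.105393 = 0.0284561
  w_III·p_III = 0.36 × 0.079625 = 0.028665
  w_IV·p_IV = 0.31 × 0.072963 = 0.0226185
Marginal: 0.00734706 + 0.0284561 + 0.028665 + 0.0226185 = 0.0870867
So the posterior for Cluster IV is 0.0226185 / 0.0870867 ≈ 0.2597.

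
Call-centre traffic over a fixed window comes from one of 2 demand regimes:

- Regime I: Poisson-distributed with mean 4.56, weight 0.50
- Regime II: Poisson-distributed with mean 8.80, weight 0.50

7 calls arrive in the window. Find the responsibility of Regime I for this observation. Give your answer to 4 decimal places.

The responsibility of component k is P(Z=k) f_k(x) divided by Σ_j P(Z=j) f_j(x).
Poisson probabilities:
  L_I = 0.0851021
  L_II = 0.122224
Prior × likelihood for each component:
  P(Z=I)·L_I = 0.50 × 0.0851021 = 0.0425511
  P(Z=II)·L_II = 0.50 × 0.122224 = 0.061112
Normaliser: 0.0425511 + 0.061112 = 0.103663
P(Regime I | the observation) = 0.0425511 / 0.103663 ≈ 0.4105

0.4105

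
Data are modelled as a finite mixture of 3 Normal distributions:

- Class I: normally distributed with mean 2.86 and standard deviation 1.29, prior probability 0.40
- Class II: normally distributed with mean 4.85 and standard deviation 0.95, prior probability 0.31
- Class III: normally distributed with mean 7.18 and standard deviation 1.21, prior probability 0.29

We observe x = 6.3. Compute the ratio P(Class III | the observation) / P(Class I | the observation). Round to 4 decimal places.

20.7704

Since P(k|x) ∝ π_k f_k(x), the posterior odds are π_i f_i(x) / (π_j f_j(x)).
Normal densities:
  L_I = 0.0088341
  L_II = 0.131012
  L_III = 0.253087
0.0733953 / 0.00353364 ≈ 20.7704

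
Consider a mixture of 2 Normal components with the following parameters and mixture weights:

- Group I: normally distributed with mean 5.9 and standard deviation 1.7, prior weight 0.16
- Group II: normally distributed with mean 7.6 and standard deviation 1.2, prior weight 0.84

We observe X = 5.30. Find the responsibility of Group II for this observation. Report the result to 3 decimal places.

Posterior ∝ prior × likelihood, so P(k | x) ∝ P(Z=k) f_k(x); normalise over all components.
Component likelihoods at x = 5.30:
  L_I = (1/(1.7·√(2π)))·exp(−(5.30−5.9)²/(2·1.7²)) = 0.234672·exp(-0.06228) = 0.220502
  L_II = (1/(1.2·√(2π)))·exp(−(5.30−7.6)²/(2·1.2²)) = 0.332452·exp(-1.83681) = 0.0529681
Prior × likelihood for each component:
  P(Z=I)·L_I = 0.16 × 0.220502 = 0.0352802
  P(Z=II)·L_II = 0.84 × 0.0529681 = 0.0444932
Evidence: 0.0352802 + 0.0444932 = 0.0797734
P(Group II | x) ≈ 0.558

0.558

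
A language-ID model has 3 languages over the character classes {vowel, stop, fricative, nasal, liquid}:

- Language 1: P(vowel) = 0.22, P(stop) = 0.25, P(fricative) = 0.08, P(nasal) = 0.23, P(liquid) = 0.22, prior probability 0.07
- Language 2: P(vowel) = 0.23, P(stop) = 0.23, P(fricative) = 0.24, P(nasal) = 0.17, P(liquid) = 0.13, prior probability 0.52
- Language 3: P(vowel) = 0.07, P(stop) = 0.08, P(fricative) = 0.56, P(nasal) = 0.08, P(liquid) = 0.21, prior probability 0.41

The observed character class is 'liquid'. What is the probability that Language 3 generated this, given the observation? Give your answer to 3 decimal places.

0.509

P(component k | x) = π_k·f_k(x) / marginal(x), where marginal(x) = Σ_j π_j·f_j(x).
Component likelihoods at x = 'liquid':
  L_1 = 0.22
  L_2 = 0.13
  L_3 = 0.21
Unnormalised posteriors:
  π_1·L_1 = 0.07 × 0.22 = 0.0154
  π_2·L_2 = 0.52 × 0.13 = 0.0676
  π_3·L_3 = 0.41 × 0.21 = 0.0861
Sum: 0.0154 + 0.0676 + 0.0861 = 0.1691
Responsibility of Language 3: 0.0861 / 0.1691 ≈ 0.509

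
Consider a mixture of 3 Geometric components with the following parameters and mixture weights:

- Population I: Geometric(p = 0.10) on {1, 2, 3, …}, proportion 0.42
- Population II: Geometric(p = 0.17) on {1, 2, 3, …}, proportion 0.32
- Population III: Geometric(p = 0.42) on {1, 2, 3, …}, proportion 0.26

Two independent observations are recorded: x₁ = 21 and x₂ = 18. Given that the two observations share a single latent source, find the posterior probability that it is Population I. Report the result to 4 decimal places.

0.9008

P(component k | x) = π_k·f_k(x) / marginal(x), where marginal(x) = Σ_j π_j·f_j(x).
Since both observations come from the same component, the likelihood for component k is f_k(x₁)·f_k(x₂).
  L_I = [0.0121577] × [0.0166772] = 0.000202756
  L_II = [0.00409271] × [0.00715775] = 2.92946e-05
  L_III = [7.79488e-06] × [3.99508e-05] = 3.11411e-10
Prior × likelihood for each component:
  π_I·L_I = 0.42 × 0.000202756 = 8.51574e-05
  π_II·L_II = 0.32 × 2.92946e-05 = 9.37427e-06
  π_III·L_III = 0.26 × 3.11411e-10 = 8.09669e-11
Denominator: 8.51574e-05 + 9.37427e-06 + 8.09669e-11 = 9.45317e-05
Responsibility of Population I: 8.51574e-05 / 9.45317e-05 ≈ 0.9008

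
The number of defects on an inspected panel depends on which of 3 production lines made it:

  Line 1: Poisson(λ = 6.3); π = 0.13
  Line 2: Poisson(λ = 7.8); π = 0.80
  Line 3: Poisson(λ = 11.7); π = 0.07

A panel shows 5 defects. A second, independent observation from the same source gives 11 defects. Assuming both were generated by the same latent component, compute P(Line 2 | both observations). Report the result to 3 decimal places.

By Bayes' theorem, P(k | x) = π_k f_k(x) / Σ_j π_j f_j(x).
Since both observations come from the same component, the likelihood for component k is f_k(x₁)·f_k(x₂).
  p_1 = [0.151868] × [0.0285453] = 0.00433512
  p_2 = [0.0985814] × [0.0667403] = 0.00657935
  p_3 = [0.0151531] × [0.116854] = 0.0017707
Weight by the priors:
  π_1·p_1 = 0.13 × 0.00433512 = 0.000563566
  π_2·p_2 = 0.80 × 0.00657935 = 0.00526348
  π_3·p_3 = 0.07 × 0.0017707 = 0.000123949
Marginal: 0.000563566 + 0.00526348 + 0.000123949 = 0.00595099
So the posterior for Line 2 is 0.00526348 / 0.00595099 ≈ 0.884.

0.884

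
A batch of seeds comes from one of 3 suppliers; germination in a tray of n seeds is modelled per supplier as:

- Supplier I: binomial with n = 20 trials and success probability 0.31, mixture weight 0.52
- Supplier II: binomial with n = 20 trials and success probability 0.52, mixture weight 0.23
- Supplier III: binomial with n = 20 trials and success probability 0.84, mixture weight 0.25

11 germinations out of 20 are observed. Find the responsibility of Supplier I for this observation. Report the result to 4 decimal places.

Apply Bayes' rule: the posterior for each component is proportional to its prior times its likelihood at x.
Component likelihoods at x = 11 germinations out of 20:
  f_I = 0.0151296
  f_II = 0.170771
  f_III = 0.00169573
Prior × likelihood for each component:
  w_I·f_I = 0.52 × 0.0151296 = 0.00786737
  w_II·f_II = 0.23 × 0.170771 = 0.0392773
  w_III·f_III = 0.25 × 0.00169573 = 0.000423934
Denominator: 0.00786737 + 0.0392773 + 0.000423934 = 0.0475686
So the posterior for Supplier I is 0.00786737 / 0.0475686 ≈ 0.1654.

0.1654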